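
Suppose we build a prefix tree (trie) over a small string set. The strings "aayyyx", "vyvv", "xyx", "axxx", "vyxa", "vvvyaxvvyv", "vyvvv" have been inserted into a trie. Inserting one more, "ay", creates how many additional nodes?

1

The longest prefix of "ay" already in the trie is "a" (length 1).
So 2 − 1 = 1 new nodes.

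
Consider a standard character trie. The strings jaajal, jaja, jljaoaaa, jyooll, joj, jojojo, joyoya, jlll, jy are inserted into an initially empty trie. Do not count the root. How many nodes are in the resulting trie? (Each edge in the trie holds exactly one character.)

Trie structure (* marks end of a word):
(root)
└─ j
   ├─ a
   │  ├─ a
   │  │  └─ j
   │  │     └─ a
   │  │        └─ l *
   │  └─ j
   │     └─ a *
   ├─ l
   │  ├─ j
   │  │  └─ a
   │  │     └─ o
   │  │        └─ a
   │  │           └─ a
   │  │              └─ a *
   │  └─ l
   │     └─ l *
   ├─ o
   │  ├─ j *
   │  │  └─ o
   │  │     └─ j
   │  │        └─ o *
   │  └─ y
   │     └─ o
   │        └─ y
   │           └─ a *
   └─ y *
      └─ o
         └─ o
            └─ l
               └─ l *
Counting every labelled node above: 31.

31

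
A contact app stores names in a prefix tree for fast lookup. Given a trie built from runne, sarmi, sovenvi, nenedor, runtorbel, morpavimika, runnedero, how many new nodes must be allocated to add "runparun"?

"run" is already a path in the trie; the remaining "parun" must be added.
So 8 − 3 = 5 new nodes.

5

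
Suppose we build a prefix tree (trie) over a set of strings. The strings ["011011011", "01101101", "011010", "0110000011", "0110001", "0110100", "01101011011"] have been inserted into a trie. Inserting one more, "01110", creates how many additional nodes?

2

Walking "01110" from the root, the first 3 characters ("011") follow existing edges; "1" is the first miss.
Each of the 2 remaining characters creates one node.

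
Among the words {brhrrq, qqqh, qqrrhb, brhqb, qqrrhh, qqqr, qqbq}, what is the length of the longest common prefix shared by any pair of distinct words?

5

The deepest shared node is where two words last agree before diverging.
"qqrrhb" and "qqrrhh" agree on "qqrrh" (5 characters) before diverging; nothing deeper is shared.
Longest shared-prefix length: 5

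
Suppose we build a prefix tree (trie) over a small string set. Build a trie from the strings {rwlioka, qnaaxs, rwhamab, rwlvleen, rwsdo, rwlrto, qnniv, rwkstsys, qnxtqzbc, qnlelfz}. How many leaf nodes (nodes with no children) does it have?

10

A leaf is a node with no children — equivalently, the end of a word that is not a proper prefix of any other stored word.
Those words: "qnaaxs", "qnlelfz", "qnniv", "qnxtqzbc", "rwhamab", "rwkstsys", "rwlioka", "rwlrto", "rwlvleen", "rwsdo"
Leaf count: 10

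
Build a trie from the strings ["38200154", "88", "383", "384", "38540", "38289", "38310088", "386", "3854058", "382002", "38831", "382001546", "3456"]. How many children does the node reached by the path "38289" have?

The children of the "38289" node are the distinct next characters among strings starting with "38289".
No stored string extends past "38289".
That node has 0 child edges.

0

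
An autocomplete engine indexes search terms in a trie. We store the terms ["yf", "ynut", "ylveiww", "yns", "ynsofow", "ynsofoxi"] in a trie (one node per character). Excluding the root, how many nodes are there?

18

Trie structure (* marks end of a word):
(root)
└─ y
   ├─ f *
   ├─ l
   │  └─ v
   │     └─ e
   │        └─ i
   │           └─ w
   │              └─ w *
   └─ n
      ├─ s *
      │  └─ o
      │     └─ f
      │        └─ o
      │           ├─ w *
      │           └─ x
      │              └─ i *
      └─ u
         └─ t *
Counting every labelled node above: 18.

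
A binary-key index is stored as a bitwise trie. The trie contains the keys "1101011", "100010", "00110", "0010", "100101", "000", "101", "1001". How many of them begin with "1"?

5

Walk to "1"; the words in its subtree are exactly those with that prefix.
Matches: "100010", "1001", "100101", "101", "1101011"
Count: 5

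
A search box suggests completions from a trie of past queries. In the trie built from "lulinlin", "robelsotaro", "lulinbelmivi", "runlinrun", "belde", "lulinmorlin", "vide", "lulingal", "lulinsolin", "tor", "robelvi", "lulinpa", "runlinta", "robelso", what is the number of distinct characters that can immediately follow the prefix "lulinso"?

1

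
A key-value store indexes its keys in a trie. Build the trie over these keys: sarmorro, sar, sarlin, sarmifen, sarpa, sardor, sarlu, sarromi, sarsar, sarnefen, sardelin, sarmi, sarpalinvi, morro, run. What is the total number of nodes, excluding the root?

50

For each word, the new-node count is its length minus the longest prefix already in the trie:
  "sarmorro" → 8 new (s, a, r, m, o, r, r, o)
  "sar" → prefix "sar" already present; 0 new (none)
  "sarlin" → prefix "sar" already present; 3 new (l, i, n)
  "sarmifen" → prefix "sarm" already present; 4 new (i, f, e, n)
  "sarpa" → prefix "sar" already present; 2 new (p, a)
  "sardor" → prefix "sar" already present; 3 new (d, o, r)
  "sarlu" → prefix "sarl" already present; 1 new (u)
  "sarromi" → prefix "sar" already present; 4 new (r, o, m, i)
  "sarsar" → prefix "sar" already present; 3 new (s, a, r)
  "sarnefen" → prefix "sar" already present; 5 new (n, e, f, e, n)
  "sardelin" → prefix "sard" already present; 4 new (e, l, i, n)
  "sarmi" → prefix "sarmi" already present; 0 new (none)
  "sarpalinvi" → prefix "sarpa" already present; 5 new (l, i, n, v, i)
  "morro" → 5 new (m, o, r, r, o)
  "run" → 3 new (r, u, n)
Total nodes = 8 + 0 + 3 + 4 + 2 + 3 + 1 + 4 + 3 + 5 + 4 + 0 + 5 + 5 + 3 = 50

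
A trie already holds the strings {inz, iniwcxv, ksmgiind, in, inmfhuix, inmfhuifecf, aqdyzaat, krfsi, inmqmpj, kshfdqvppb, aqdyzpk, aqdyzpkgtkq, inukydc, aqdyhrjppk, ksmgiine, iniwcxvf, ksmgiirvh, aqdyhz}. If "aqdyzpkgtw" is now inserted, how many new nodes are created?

Walking "aqdyzpkgtw" from the root, the first 9 characters ("aqdyzpkgt") follow existing edges; "w" is the first miss.
Each of the 1 remaining characters creates one node.

1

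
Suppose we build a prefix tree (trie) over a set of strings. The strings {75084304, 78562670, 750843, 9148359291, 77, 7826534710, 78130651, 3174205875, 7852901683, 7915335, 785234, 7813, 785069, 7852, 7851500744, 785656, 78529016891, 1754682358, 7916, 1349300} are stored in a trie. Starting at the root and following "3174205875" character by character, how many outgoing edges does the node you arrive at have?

0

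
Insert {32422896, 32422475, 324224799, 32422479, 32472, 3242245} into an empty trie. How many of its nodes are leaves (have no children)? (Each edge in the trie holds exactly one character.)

5

Leaves are exactly the stored words that no other stored word extends.
Those words: "3242245", "32422475", "324224799", "32422896", "32472"
Leaf count: 5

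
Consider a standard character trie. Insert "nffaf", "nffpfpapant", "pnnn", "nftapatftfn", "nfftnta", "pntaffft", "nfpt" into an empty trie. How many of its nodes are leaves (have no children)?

A leaf is a node with no children — equivalently, the end of a word that is not a proper prefix of any other stored word.
Those words: "nffaf", "nffpfpapant", "nfftnta", "nfpt", "nftapatftfn", "pnnn", "pntaffft"
Leaf count: 7

7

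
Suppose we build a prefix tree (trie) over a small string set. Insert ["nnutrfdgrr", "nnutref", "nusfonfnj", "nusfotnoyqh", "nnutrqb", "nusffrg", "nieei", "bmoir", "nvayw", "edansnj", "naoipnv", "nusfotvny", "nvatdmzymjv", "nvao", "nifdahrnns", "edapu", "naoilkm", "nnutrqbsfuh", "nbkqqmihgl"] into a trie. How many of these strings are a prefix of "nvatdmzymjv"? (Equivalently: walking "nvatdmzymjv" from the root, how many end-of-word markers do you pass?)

Traverse "nvatdmzymjv" character by character; count nodes along the way that are marked as word ends.
Prefixes of the query that are stored words: "nvatdmzymjv"
Count: 1

1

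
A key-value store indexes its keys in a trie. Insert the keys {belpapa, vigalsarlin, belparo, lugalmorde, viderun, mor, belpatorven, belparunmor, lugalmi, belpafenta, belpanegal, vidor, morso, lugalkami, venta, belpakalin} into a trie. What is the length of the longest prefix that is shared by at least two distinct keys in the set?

6

The deepest shared node is where two words last agree before diverging.
e.g. "belparo" and "belparunmor" share the prefix "belpar" of length 6; no pair shares a longer one.
Longest shared-prefix length: 6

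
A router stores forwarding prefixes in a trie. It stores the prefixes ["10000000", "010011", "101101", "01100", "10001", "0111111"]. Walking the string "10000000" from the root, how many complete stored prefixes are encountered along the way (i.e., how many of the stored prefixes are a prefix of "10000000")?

1

Traverse "10000000" character by character; count nodes along the way that are marked as word ends.
Prefixes of the query that are stored words: "10000000"
Count: 1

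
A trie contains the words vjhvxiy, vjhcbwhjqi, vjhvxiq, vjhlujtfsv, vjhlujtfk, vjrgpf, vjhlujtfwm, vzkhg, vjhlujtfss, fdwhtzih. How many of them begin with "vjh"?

7

Traverse to the node for "vjh", then collect every word in that subtree.
Words under "vjh": vjhcbwhjqi, vjhlujtfk, vjhlujtfss, vjhlujtfsv, vjhlujtfwm, vjhvxiq, vjhvxiy
Count: 7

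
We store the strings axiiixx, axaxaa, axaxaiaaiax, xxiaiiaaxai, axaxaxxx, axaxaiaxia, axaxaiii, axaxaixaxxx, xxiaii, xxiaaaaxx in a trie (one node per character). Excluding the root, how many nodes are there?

Count nodes per top-level branch (shared prefixes stored once):
  'a'-branch (axaxaa, axaxaiaaiax, axaxaiaxia, axaxaiii, axaxaixaxxx, axaxaxxx, axiiixx): 30 nodes
  'x'-branch (xxiaaaaxx, xxiaii, xxiaiiaaxai): 16 nodes
Sum: 46

46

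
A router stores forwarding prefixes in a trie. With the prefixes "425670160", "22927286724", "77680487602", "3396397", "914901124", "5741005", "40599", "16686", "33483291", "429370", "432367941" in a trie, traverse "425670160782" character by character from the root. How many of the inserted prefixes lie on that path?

1

Check each prefix of "425670160782" against the stored set — each match is an end-marker on the path.
Prefixes of the query that are stored words: "425670160"
Count: 1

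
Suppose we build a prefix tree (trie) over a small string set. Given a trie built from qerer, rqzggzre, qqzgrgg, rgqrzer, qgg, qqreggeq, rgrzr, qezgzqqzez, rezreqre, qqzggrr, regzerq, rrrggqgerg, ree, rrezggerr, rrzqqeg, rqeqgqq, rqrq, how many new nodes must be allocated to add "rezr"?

0

"rezr" is already a full path in the trie; only an end-marker is added.
No new nodes are needed: 0.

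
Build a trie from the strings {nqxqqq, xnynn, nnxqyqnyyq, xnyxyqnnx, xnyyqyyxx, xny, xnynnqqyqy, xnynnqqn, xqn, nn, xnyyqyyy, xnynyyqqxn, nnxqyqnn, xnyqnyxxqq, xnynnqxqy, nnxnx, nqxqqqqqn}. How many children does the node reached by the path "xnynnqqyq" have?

1

Follow the path "xnynnqqyq" to its node, then look at its outgoing edges.
Characters that immediately follow "xnynnqqyq" among the stored strings: {y}.
That node has 1 child edge.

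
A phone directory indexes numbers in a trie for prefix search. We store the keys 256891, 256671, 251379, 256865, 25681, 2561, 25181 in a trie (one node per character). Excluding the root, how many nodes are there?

Trie structure (* marks end of a word):
(root)
└─ 2
   └─ 5
      ├─ 1
      │  ├─ 3
      │  │  └─ 7
      │  │     └─ 9 *
      │  └─ 8
      │     └─ 1 *
      └─ 6
         ├─ 1 *
         ├─ 6
         │  └─ 7
         │     └─ 1 *
         └─ 8
            ├─ 1 *
            ├─ 6
            │  └─ 5 *
            └─ 9
               └─ 1 *
Counting every labelled node above: 19.

19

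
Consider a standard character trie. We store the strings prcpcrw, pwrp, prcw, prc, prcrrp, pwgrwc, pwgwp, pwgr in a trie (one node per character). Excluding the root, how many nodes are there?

20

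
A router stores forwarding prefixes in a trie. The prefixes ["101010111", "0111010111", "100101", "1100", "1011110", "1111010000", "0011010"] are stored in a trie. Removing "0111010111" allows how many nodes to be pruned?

After clearing the end-marker at "0111010111", prune upward until reaching a node still needed by another word.
The suffix "111010111" (9 nodes) is used only by "0111010111"; the node for "0" still has the child "0", so pruning stops there.
Nodes removed: 9

9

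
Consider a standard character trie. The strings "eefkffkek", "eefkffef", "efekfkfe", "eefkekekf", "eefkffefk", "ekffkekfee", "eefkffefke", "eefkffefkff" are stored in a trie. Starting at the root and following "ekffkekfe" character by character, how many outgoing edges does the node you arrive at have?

Follow the path "ekffkekfe" to its node, then look at its outgoing edges.
Distinct next characters after "ekffkekfe": e.
That node has 1 child edge.

1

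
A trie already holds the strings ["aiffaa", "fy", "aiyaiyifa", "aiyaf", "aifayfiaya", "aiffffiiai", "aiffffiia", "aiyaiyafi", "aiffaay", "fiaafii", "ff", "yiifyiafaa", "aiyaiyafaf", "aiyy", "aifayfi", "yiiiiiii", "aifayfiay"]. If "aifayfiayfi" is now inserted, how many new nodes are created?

2

"aifayfiay" is already a path in the trie; the remaining "fi" must be added.
New nodes needed: |"aifayfiayfi"| − 9 = 11 − 9 = 2.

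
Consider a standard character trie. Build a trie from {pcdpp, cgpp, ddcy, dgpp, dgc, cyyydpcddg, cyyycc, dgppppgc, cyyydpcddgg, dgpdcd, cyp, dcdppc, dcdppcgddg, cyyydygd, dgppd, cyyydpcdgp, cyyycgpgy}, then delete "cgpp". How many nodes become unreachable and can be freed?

3

Walk "cgpp" from the leaf back toward the root, removing each node that no remaining word uses.
The suffix "gpp" (3 nodes) is used only by "cgpp"; the node for "c" still has the child "y", so pruning stops there.
Nodes removed: 3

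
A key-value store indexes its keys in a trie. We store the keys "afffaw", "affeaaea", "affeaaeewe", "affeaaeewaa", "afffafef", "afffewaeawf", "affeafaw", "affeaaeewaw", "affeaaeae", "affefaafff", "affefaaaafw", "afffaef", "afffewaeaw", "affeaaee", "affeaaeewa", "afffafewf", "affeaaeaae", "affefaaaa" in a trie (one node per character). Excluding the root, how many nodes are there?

For each word, the new-node count is its length minus the longest prefix already in the trie:
  "afffaw" → 6 new (a, f, f, f, a, w)
  "affeaaea" → prefix "aff" already present; 5 new (e, a, a, e, a)
  "affeaaeewe" → prefix "affeaae" already present; 3 new (e, w, e)
  "affeaaeewaa" → prefix "affeaaeew" already present; 2 new (a, a)
  "afffafef" → prefix "afffa" already present; 3 new (f, e, f)
  "afffewaeawf" → prefix "afff" already present; 7 new (e, w, a, e, a, w, f)
  "affeafaw" → prefix "affea" already present; 3 new (f, a, w)
  "affeaaeewaw" → prefix "affeaaeewa" already present; 1 new (w)
  "affeaaeae" → prefix "affeaaea" already present; 1 new (e)
  "affefaafff" → prefix "affe" already present; 6 new (f, a, a, f, f, f)
  "affefaaaafw" → prefix "affefaa" already present; 4 new (a, a, f, w)
  "afffaef" → prefix "afffa" already present; 2 new (e, f)
  "afffewaeaw" → prefix "afffewaeaw" already present; 0 new (none)
  "affeaaee" → prefix "affeaaee" already present; 0 new (none)
  "affeaaeewa" → prefix "affeaaeewa" already present; 0 new (none)
  "afffafewf" → prefix "afffafe" already present; 2 new (w, f)
  "affeaaeaae" → prefix "affeaaea" already present; 2 new (a, e)
  "affefaaaa" → prefix "affefaaaa" already present; 0 new (none)
Total nodes = 6 + 5 + 3 + 2 + 3 + 7 + 3 + 1 + 1 + 6 + 4 + 2 + 0 + 0 + 0 + 2 + 2 + 0 = 47

47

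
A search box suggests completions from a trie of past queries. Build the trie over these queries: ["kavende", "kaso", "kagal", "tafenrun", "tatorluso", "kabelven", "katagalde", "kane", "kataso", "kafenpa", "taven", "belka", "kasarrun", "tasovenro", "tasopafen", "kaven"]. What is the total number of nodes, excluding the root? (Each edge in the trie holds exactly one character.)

74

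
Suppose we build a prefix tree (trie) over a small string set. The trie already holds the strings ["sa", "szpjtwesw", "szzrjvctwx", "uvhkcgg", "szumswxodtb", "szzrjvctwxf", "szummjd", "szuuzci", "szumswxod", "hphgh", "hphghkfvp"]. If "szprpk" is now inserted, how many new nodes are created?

"szp" is already a path in the trie; the remaining "rpk" must be added.
New nodes needed: |"szprpk"| − 3 = 6 − 3 = 3.

3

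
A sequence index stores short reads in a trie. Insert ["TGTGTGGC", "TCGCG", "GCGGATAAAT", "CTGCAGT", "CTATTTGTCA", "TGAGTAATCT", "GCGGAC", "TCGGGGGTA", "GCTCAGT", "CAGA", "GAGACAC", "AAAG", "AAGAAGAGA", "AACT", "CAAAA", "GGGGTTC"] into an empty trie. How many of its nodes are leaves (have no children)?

16

Leaves are exactly the stored words that no other stored word extends.
Those words: "AAAG", "AACT", "AAGAAGAGA", "CAAAA", "CAGA", "CTATTTGTCA", "CTGCAGT", "GAGACAC", "GCGGAC", "GCGGATAAAT", "GCTCAGT", "GGGGTTC", "TCGCG", "TCGGGGGTA", "TGAGTAATCT", "TGTGTGGC"
Leaf count: 16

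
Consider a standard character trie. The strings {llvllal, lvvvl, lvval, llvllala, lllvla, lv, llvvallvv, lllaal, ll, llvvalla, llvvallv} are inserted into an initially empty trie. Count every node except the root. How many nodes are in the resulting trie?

28

Trie structure (* marks end of a word):
(root)
└─ l
   ├─ l *
   │  ├─ l
   │  │  ├─ a
   │  │  │  └─ a
   │  │  │     └─ l *
   │  │  └─ v
   │  │     └─ l
   │  │        └─ a *
   │  └─ v
   │     ├─ l
   │     │  └─ l
   │     │     └─ a
   │     │        └─ l *
   │     │           └─ a *
   │     └─ v
   │        └─ a
   │           └─ l
   │              └─ l
   │                 ├─ a *
   │                 └─ v *
   │                    └─ v *
   └─ v *
      └─ v
         ├─ a
         │  └─ l *
         └─ v
            └─ l *
Counting every labelled node above: 28.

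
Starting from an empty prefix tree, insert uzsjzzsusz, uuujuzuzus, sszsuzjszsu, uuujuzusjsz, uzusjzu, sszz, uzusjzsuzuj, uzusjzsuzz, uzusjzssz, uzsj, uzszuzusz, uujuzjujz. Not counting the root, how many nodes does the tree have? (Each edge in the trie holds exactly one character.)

61

Insert word by word; a character creates a node only if that edge doesn't already exist:
  "uzsjzzsusz" → 10 new (u, z, s, j, z, z, s, u, s, z)
  "uuujuzuzus" → prefix "u" already present; 9 new (u, u, j, u, z, u, z, u, s)
  "sszsuzjszsu" → 11 new (s, s, z, s, u, z, j, s, z, s, u)
  "uuujuzusjsz" → prefix "uuujuzu" already present; 4 new (s, j, s, z)
  "uzusjzu" → prefix "uz" already present; 5 new (u, s, j, z, u)
  "sszz" → prefix "ssz" already present; 1 new (z)
  "uzusjzsuzuj" → prefix "uzusjz" already present; 5 new (s, u, z, u, j)
  "uzusjzsuzz" → prefix "uzusjzsuz" already present; 1 new (z)
  "uzusjzssz" → prefix "uzusjzs" already present; 2 new (s, z)
  "uzsj" → prefix "uzsj" already present; 0 new (none)
  "uzszuzusz" → prefix "uzs" already present; 6 new (z, u, z, u, s, z)
  "uujuzjujz" → prefix "uu" already present; 7 new (j, u, z, j, u, j, z)
Total nodes = 10 + 9 + 11 + 4 + 5 + 1 + 5 + 1 + 2 + 0 + 6 + 7 = 61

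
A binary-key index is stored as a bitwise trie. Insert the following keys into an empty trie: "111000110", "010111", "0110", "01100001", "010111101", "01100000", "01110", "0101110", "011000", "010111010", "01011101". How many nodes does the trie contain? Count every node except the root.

30

Count nodes per top-level branch (shared prefixes stored once):
  '0'-branch (010111, 0101110, 01011101, 010111010, 010111101, 0110, 011000, 01100000, 01100001, 01110): 21 nodes
  '1'-branch (111000110): 9 nodes
Sum: 30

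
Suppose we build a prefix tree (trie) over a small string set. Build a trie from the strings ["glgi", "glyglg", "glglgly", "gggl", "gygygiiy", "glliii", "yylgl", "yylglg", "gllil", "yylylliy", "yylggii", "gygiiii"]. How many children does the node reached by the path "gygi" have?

1

Walk "gygi" from the root, arriving at one node.
Characters that immediately follow "gygi" among the stored strings: {i}.
That node has 1 child edge.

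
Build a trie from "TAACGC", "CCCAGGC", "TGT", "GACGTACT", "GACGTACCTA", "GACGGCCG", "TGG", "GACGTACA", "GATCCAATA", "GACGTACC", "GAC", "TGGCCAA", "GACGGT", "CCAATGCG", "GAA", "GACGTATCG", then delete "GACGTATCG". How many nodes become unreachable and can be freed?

After clearing the end-marker at "GACGTATCG", prune upward until reaching a node still needed by another word.
The suffix "TCG" (3 nodes) is used only by "GACGTATCG"; the node for "GACGTA" still has the child "C", so pruning stops there.
Nodes removed: 3

3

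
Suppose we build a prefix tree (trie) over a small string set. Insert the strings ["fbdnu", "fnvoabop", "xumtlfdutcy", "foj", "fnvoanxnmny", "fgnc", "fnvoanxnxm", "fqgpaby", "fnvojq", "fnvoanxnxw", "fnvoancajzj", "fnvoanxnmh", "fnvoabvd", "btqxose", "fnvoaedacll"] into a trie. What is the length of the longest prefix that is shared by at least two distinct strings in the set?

9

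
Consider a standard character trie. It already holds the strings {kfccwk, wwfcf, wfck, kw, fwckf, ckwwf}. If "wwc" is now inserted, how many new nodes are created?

1

The longest prefix of "wwc" already in the trie is "ww" (length 2).
New nodes needed: |"wwc"| − 2 = 3 − 2 = 1.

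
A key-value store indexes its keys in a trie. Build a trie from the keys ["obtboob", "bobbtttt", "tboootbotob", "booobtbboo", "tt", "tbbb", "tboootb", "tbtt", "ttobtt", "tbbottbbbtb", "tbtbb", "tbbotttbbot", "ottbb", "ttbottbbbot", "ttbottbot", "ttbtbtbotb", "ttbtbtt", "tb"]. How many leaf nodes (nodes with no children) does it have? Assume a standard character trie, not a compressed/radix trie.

15

Leaves are exactly the stored words that no other stored word extends.
Those words: "bobbtttt", "booobtbboo", "obtboob", "ottbb", "tbbb", "tbbottbbbtb", "tbbotttbbot", "tboootbotob", "tbtbb", "tbtt", "ttbottbbbot", "ttbottbot", "ttbtbtbotb", "ttbtbtt", "ttobtt"
Leaf count: 15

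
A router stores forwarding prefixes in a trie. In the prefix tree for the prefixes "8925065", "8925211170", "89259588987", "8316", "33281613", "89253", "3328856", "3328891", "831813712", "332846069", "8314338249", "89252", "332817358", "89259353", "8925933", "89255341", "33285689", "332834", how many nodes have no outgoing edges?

Leaves are exactly the stored words that no other stored word extends.
Those words: "33281613", "332817358", "332834", "332846069", "33285689", "3328856", "3328891", "8314338249", "8316", "831813712", "8925065", "8925211170", "89253", "89255341", "8925933", "89259353", "89259588987"
Leaf count: 17

17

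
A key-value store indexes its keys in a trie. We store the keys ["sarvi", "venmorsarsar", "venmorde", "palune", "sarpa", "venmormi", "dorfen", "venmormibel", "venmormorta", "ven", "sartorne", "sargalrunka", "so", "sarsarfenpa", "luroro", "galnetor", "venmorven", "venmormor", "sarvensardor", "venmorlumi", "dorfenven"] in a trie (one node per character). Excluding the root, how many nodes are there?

96

Trace insertions, counting only characters that open a new branch:
  "sarvi" → 5 new (s, a, r, v, i)
  "venmorsarsar" → 12 new (v, e, n, m, o, r, s, a, r, s, a, r)
  "venmorde" → prefix "venmor" already present; 2 new (d, e)
  "palune" → 6 new (p, a, l, u, n, e)
  "sarpa" → prefix "sar" already present; 2 new (p, a)
  "venmormi" → prefix "venmor" already present; 2 new (m, i)
  "dorfen" → 6 new (d, o, r, f, e, n)
  "venmormibel" → prefix "venmormi" already present; 3 new (b, e, l)
  "venmormorta" → prefix "venmorm" already present; 4 new (o, r, t, a)
  "ven" → prefix "ven" already present; 0 new (none)
  "sartorne" → prefix "sar" already present; 5 new (t, o, r, n, e)
  "sargalrunka" → prefix "sar" already present; 8 new (g, a, l, r, u, n, k, a)
  "so" → prefix "s" already present; 1 new (o)
  "sarsarfenpa" → prefix "sar" already present; 8 new (s, a, r, f, e, n, p, a)
  "luroro" → 6 new (l, u, r, o, r, o)
  "galnetor" → 8 new (g, a, l, n, e, t, o, r)
  "venmorven" → prefix "venmor" already present; 3 new (v, e, n)
  "venmormor" → prefix "venmormor" already present; 0 new (none)
  "sarvensardor" → prefix "sarv" already present; 8 new (e, n, s, a, r, d, o, r)
  "venmorlumi" → prefix "venmor" already present; 4 new (l, u, m, i)
  "dorfenven" → prefix "dorfen" already present; 3 new (v, e, n)
Total nodes = 5 + 12 + 2 + 6 + 2 + 2 + 6 + 3 + 4 + 0 + 5 + 8 + 1 + 8 + 6 + 8 + 3 + 0 + 8 + 4 + 3 = 96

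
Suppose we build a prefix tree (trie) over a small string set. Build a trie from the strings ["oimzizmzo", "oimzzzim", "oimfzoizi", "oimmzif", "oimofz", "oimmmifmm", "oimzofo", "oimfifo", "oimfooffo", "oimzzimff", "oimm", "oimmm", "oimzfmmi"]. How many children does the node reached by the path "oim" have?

Walk "oim" from the root, arriving at one node.
Distinct next characters after "oim": f, m, o, z.
That node has 4 child edges.

4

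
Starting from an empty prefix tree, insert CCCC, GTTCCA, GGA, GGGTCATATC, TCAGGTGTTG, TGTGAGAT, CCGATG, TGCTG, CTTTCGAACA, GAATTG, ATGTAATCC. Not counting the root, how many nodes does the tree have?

67

Count nodes per top-level branch (shared prefixes stored once):
  'A'-branch (ATGTAATCC): 9 nodes
  'C'-branch (CCCC, CCGATG, CTTTCGAACA): 17 nodes
  'G'-branch (GAATTG, GGA, GGGTCATATC, GTTCCA): 21 nodes
  'T'-branch (TCAGGTGTTG, TGCTG, TGTGAGAT): 20 nodes
Sum: 67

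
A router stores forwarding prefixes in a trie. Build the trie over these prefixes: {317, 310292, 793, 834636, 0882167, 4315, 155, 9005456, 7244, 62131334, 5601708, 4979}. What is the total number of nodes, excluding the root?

58

Count nodes per top-level branch (shared prefixes stored once):
  '0'-branch (0882167): 7 nodes
  '1'-branch (155): 3 nodes
  '3'-branch (310292, 317): 7 nodes
  '4'-branch (4315, 4979): 7 nodes
  '5'-branch (5601708): 7 nodes
  '6'-branch (62131334): 8 nodes
  '7'-branch (7244, 793): 6 nodes
  '8'-branch (834636): 6 nodes
  '9'-branch (9005456): 7 nodes
Sum: 58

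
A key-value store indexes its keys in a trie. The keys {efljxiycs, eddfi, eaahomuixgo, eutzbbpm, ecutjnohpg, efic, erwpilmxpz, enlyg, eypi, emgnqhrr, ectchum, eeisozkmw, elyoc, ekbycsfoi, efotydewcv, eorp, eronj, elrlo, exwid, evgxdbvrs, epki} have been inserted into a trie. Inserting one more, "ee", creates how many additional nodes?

Every character of "ee" already lies on an existing path (it is a prefix of some stored word).
No new nodes are needed: 0.

0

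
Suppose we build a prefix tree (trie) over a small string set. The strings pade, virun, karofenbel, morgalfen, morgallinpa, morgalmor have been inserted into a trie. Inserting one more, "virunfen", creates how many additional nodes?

3

Walking "virunfen" from the root, the first 5 characters ("virun") follow existing edges; "f" is the first miss.
New nodes needed: |"virunfen"| − 5 = 8 − 5 = 3.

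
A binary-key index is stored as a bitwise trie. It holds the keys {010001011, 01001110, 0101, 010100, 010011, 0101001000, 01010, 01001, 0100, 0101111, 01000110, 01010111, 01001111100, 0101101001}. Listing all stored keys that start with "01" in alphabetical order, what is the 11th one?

DFS of the "01" subtree visits, in order: "0100", "010001011", "01000110", "01001", "010011", "01001110", "01001111100", "0101", "01010", "010100", "0101001000", "01010111", "0101101001", "0101111"
Position 11: 0101001000

0101001000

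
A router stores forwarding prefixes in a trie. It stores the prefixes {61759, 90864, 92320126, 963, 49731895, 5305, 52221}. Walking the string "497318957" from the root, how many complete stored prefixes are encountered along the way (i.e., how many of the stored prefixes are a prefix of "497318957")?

1

Traverse "497318957" character by character; count nodes along the way that are marked as word ends.
Prefixes of the query that are stored words: "49731895"
Count: 1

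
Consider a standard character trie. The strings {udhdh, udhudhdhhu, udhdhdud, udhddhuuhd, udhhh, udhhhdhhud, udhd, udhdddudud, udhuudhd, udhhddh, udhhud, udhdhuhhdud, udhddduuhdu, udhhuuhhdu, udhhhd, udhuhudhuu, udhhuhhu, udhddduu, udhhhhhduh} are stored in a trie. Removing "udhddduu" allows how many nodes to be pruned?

A node on "udhddduu"'s path can go only if nothing else ends at it or branches off below it.
Every node on "udhddduu" is still needed (e.g. by "udhddduuhdu"), so nothing is freed.
Nodes removed: 0

0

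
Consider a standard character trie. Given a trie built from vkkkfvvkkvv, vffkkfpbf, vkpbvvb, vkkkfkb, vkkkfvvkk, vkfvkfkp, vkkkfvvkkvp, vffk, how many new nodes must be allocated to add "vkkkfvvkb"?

The longest prefix of "vkkkfvvkb" already in the trie is "vkkkfvvk" (length 8).
New nodes needed: |"vkkkfvvkb"| − 8 = 9 − 8 = 1.

1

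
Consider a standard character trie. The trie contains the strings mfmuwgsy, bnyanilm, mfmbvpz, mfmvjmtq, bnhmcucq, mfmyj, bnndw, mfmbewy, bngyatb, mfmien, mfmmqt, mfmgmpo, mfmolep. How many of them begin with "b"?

4

Traverse to the node for "b", then collect every word in that subtree.
Words under "b": bngyatb, bnhmcucq, bnndw, bnyanilm
Count: 4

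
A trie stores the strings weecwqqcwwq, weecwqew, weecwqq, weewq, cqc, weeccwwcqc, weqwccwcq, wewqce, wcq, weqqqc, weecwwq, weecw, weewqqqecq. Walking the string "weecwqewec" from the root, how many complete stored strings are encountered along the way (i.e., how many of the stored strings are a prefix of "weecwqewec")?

2

Walk "weecwqewec" from the root; an end-of-word marker is hit whenever a stored word is a prefix of "weecwqewec".
Prefixes of the query that are stored words: "weecw", "weecwqew"
Count: 2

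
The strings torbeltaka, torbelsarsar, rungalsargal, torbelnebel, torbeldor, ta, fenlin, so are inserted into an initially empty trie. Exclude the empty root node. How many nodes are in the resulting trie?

45

Count nodes per top-level branch (shared prefixes stored once):
  'f'-branch (fenlin): 6 nodes
  'r'-branch (rungalsargal): 12 nodes
  's'-branch (so): 2 nodes
  't'-branch (ta, torbeldor, torbelnebel, torbelsarsar, torbeltaka): 25 nodes
Sum: 45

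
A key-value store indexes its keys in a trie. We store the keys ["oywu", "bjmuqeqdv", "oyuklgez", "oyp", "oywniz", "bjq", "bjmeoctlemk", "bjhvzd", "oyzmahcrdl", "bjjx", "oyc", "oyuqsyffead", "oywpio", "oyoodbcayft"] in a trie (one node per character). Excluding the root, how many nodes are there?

Insert word by word; a character creates a node only if that edge doesn't already exist:
  "oywu" → 4 new (o, y, w, u)
  "bjmuqeqdv" → 9 new (b, j, m, u, q, e, q, d, v)
  "oyuklgez" → prefix "oy" already present; 6 new (u, k, l, g, e, z)
  "oyp" → prefix "oy" already present; 1 new (p)
  "oywniz" → prefix "oyw" already present; 3 new (n, i, z)
  "bjq" → prefix "bj" already present; 1 new (q)
  "bjmeoctlemk" → prefix "bjm" already present; 8 new (e, o, c, t, l, e, m, k)
  "bjhvzd" → prefix "bj" already present; 4 new (h, v, z, d)
  "oyzmahcrdl" → prefix "oy" already present; 8 new (z, m, a, h, c, r, d, l)
  "bjjx" → prefix "bj" already present; 2 new (j, x)
  "oyc" → prefix "oy" already present; 1 new (c)
  "oyuqsyffead" → prefix "oyu" already present; 8 new (q, s, y, f, f, e, a, d)
  "oywpio" → prefix "oyw" already present; 3 new (p, i, o)
  "oyoodbcayft" → prefix "oy" already present; 9 new (o, o, d, b, c, a, y, f, t)
Total nodes = 4 + 9 + 6 + 1 + 3 + 1 + 8 + 4 + 8 + 2 + 1 + 8 + 3 + 9 = 67

67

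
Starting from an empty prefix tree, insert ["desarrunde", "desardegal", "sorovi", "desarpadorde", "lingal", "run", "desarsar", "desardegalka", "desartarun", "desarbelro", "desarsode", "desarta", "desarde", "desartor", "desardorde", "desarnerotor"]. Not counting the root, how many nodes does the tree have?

Count nodes per top-level branch (shared prefixes stored once):
  'd'-branch (desarbelro, desarde, desardegal, desardegalka, desardorde, desarnerotor, desarpadorde, desarrunde, desarsar, desarsode, desarta, desartarun, desartor): 53 nodes
  'l'-branch (lingal): 6 nodes
  'r'-branch (run): 3 nodes
  's'-branch (sorovi): 6 nodes
Sum: 68

68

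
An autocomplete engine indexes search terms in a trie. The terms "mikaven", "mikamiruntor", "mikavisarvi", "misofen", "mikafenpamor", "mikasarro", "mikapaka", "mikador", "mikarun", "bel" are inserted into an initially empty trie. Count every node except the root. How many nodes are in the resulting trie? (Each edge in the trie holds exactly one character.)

52

Trace insertions, counting only characters that open a new branch:
  "mikaven" → 7 new (m, i, k, a, v, e, n)
  "mikamiruntor" → prefix "mika" already present; 8 new (m, i, r, u, n, t, o, r)
  "mikavisarvi" → prefix "mikav" already present; 6 new (i, s, a, r, v, i)
  "misofen" → prefix "mi" already present; 5 new (s, o, f, e, n)
  "mikafenpamor" → prefix "mika" already present; 8 new (f, e, n, p, a, m, o, r)
  "mikasarro" → prefix "mika" already present; 5 new (s, a, r, r, o)
  "mikapaka" → prefix "mika" already present; 4 new (p, a, k, a)
  "mikador" → prefix "mika" already present; 3 new (d, o, r)
  "mikarun" → prefix "mika" already present; 3 new (r, u, n)
  "bel" → 3 new (b, e, l)
Total nodes = 7 + 8 + 6 + 5 + 8 + 5 + 4 + 3 + 3 + 3 = 52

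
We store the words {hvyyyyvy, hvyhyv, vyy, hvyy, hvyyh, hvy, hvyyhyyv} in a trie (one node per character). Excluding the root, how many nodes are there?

For each word, the new-node count is its length minus the longest prefix already in the trie:
  "hvyyyyvy" → 8 new (h, v, y, y, y, y, v, y)
  "hvyhyv" → prefix "hvy" already present; 3 new (h, y, v)
  "vyy" → 3 new (v, y, y)
  "hvyy" → prefix "hvyy" already present; 0 new (none)
  "hvyyh" → prefix "hvyy" already present; 1 new (h)
  "hvy" → prefix "hvy" already present; 0 new (none)
  "hvyyhyyv" → prefix "hvyyh" already present; 3 new (y, y, v)
Total nodes = 8 + 3 + 3 + 0 + 1 + 0 + 3 = 18

18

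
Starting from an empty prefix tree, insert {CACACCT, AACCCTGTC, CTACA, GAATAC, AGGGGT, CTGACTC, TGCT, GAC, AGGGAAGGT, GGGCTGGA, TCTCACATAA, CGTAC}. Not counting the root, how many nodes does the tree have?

Count nodes per top-level branch (shared prefixes stored once):
  'A'-branch (AACCCTGTC, AGGGAAGGT, AGGGGT): 19 nodes
  'C'-branch (CACACCT, CGTAC, CTACA, CTGACTC): 20 nodes
  'G'-branch (GAATAC, GAC, GGGCTGGA): 14 nodes
  'T'-branch (TCTCACATAA, TGCT): 13 nodes
Sum: 66

66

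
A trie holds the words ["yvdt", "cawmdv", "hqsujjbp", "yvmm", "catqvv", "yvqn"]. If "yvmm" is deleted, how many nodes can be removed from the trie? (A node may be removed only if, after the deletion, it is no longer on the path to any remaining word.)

2

A node on "yvmm"'s path can go only if nothing else ends at it or branches off below it.
The suffix "mm" (2 nodes) is used only by "yvmm"; the node for "yv" still has the child "d", so pruning stops there.
Nodes removed: 2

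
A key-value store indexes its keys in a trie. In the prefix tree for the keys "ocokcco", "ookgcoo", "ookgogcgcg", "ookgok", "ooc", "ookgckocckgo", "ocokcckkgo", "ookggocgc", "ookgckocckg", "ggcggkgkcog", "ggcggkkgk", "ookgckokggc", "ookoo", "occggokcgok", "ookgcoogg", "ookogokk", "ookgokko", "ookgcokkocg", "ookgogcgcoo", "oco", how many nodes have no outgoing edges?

A leaf is a node with no children — equivalently, the end of a word that is not a proper prefix of any other stored word.
Those words: "ggcggkgkcog", "ggcggkkgk", "occggokcgok", "ocokcckkgo", "ocokcco", "ooc", "ookgckocckgo", "ookgckokggc", "ookgcokkocg", "ookgcoogg", "ookggocgc", "ookgogcgcg", "ookgogcgcoo", "ookgokko", "ookogokk", "ookoo"
Leaf count: 16

16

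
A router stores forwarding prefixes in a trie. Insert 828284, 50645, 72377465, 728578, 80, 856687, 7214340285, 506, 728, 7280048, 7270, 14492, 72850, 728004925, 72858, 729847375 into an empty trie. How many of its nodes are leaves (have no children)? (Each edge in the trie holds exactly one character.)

14

A leaf is a node with no children — equivalently, the end of a word that is not a proper prefix of any other stored word.
Those words: "14492", "50645", "7214340285", "72377465", "7270", "7280048", "728004925", "72850", "728578", "72858", "729847375", "80", "828284", "856687"
Leaf count: 14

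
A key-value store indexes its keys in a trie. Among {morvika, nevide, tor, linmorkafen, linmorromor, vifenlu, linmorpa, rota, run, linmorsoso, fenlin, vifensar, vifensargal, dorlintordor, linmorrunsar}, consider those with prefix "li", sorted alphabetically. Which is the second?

linmorpa

DFS of the "li" subtree visits, in order: "linmorkafen", "linmorpa", "linmorromor", "linmorrunsar", "linmorsoso"
The 2nd is linmorpa.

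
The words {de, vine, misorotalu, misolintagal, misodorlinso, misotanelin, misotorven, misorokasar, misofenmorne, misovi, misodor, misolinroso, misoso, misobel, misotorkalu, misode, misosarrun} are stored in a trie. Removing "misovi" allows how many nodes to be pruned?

After clearing the end-marker at "misovi", prune upward until reaching a node still needed by another word.
The suffix "vi" (2 nodes) is used only by "misovi"; the node for "miso" still has the child "r", so pruning stops there.
Nodes removed: 2

2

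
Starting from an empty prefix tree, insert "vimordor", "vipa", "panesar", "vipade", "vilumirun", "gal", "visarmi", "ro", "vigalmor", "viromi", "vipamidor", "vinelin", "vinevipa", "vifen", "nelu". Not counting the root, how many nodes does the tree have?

67

Trace insertions, counting only characters that open a new branch:
  "vimordor" → 8 new (v, i, m, o, r, d, o, r)
  "vipa" → prefix "vi" already present; 2 new (p, a)
  "panesar" → 7 new (p, a, n, e, s, a, r)
  "vipade" → prefix "vipa" already present; 2 new (d, e)
  "vilumirun" → prefix "vi" already present; 7 new (l, u, m, i, r, u, n)
  "gal" → 3 new (g, a, l)
  "visarmi" → prefix "vi" already present; 5 new (s, a, r, m, i)
  "ro" → 2 new (r, o)
  "vigalmor" → prefix "vi" already present; 6 new (g, a, l, m, o, r)
  "viromi" → prefix "vi" already present; 4 new (r, o, m, i)
  "vipamidor" → prefix "vipa" already present; 5 new (m, i, d, o, r)
  "vinelin" → prefix "vi" already present; 5 new (n, e, l, i, n)
  "vinevipa" → prefix "vine" already present; 4 new (v, i, p, a)
  "vifen" → prefix "vi" already present; 3 new (f, e, n)
  "nelu" → 4 new (n, e, l, u)
Total nodes = 8 + 2 + 7 + 2 + 7 + 3 + 5 + 2 + 6 + 4 + 5 + 5 + 4 + 3 + 4 = 67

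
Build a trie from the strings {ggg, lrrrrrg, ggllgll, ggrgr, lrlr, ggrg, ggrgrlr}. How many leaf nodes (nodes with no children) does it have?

5

Leaves are exactly the stored words that no other stored word extends.
Those words: "ggg", "ggllgll", "ggrgrlr", "lrlr", "lrrrrrg"
Leaf count: 5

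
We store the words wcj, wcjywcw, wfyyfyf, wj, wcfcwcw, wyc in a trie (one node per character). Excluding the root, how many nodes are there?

Insert word by word; a character creates a node only if that edge doesn't already exist:
  "wcj" → 3 new (w, c, j)
  "wcjywcw" → prefix "wcj" already present; 4 new (y, w, c, w)
  "wfyyfyf" → prefix "w" already present; 6 new (f, y, y, f, y, f)
  "wj" → prefix "w" already present; 1 new (j)
  "wcfcwcw" → prefix "wc" already present; 5 new (f, c, w, c, w)
  "wyc" → prefix "w" already present; 2 new (y, c)
Total nodes = 3 + 4 + 6 + 1 + 5 + 2 = 21

21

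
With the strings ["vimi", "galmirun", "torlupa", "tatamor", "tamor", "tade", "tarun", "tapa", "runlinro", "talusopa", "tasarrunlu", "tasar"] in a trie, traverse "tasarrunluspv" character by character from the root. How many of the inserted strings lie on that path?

Traverse "tasarrunluspv" character by character; count nodes along the way that are marked as word ends.
Prefixes of the query that are stored words: "tasar", "tasarrunlu"
Count: 2

2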